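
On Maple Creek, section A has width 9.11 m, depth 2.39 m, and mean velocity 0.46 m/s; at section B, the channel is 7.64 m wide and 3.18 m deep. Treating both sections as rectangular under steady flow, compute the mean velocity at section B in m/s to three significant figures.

Q = A₁V₁ = (9.11×2.39) × 0.46 = 10.02 m³/s
A₂ = 7.64 × 3.18 = 24.30 m²
V₂ = Q/A₂ = 10.02/24.30 = 0.4122 m/s

0.412 m/s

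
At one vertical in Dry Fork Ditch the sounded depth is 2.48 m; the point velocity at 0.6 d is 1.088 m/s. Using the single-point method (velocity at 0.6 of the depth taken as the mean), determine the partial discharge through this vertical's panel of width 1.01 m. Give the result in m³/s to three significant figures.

v̄ = v₀.₆ = 1.088 m/s
q = v̄ × d × w = 1.088 × 2.48 × 1.01 = 2.725 m³/s

2.73 m³/s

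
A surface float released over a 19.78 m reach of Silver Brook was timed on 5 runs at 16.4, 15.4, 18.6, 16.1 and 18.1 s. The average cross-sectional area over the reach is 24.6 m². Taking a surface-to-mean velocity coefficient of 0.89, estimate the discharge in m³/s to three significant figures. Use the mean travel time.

t̄ = (16.4 + 15.4 + 18.6 + 16.1 + 18.1) / 5 = 16.92 s
v_surface = L / t̄ = 19.78 / 16.92 = 1.169 m/s
v_mean = 0.89 × 1.169 = 1.040 m/s
Q = A × v_mean = 24.6 × 1.040 = 25.59 m³/s

25.6 m³/s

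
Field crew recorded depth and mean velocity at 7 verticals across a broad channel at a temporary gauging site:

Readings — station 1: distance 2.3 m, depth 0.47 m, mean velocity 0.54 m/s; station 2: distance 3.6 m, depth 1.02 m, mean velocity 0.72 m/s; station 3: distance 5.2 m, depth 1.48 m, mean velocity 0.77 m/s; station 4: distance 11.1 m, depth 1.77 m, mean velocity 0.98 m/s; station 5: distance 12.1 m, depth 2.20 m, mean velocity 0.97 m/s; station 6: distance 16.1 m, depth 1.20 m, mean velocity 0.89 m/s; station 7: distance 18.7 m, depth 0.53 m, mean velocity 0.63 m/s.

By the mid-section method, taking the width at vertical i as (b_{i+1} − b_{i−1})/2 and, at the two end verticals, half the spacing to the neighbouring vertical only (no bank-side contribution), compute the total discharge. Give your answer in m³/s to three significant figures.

w_1 = (3.6 − 2.3)/2 = 0.65 m; q_1 = 0.54 × 0.47 × 0.65 = 0.1650 m³/s
w_2 = (5.2 − 2.3)/2 = 1.45 m; q_2 = 0.72 × 1.02 × 1.45 = 1.065 m³/s
w_3 = (11.1 − 3.6)/2 = 3.75 m; q_3 = 0.77 × 1.48 × 3.75 = 4.274 m³/s
w_4 = (12.1 − 5.2)/2 = 3.45 m; q_4 = 0.98 × 1.77 × 3.45 = 5.984 m³/s
w_5 = (16.1 − 11.1)/2 = 2.5 m; q_5 = 0.97 × 2.20 × 2.5 = 5.335 m³/s
w_6 = (18.7 − 12.1)/2 = 3.3 m; q_6 = 0.89 × 1.20 × 3.3 = 3.524 m³/s
w_7 = (18.7 − 16.1)/2 = 1.3 m; q_7 = 0.63 × 0.53 × 1.3 = 0.4341 m³/s
Q = Σ qᵢ = 20.78 m³/s

20.8 m³/s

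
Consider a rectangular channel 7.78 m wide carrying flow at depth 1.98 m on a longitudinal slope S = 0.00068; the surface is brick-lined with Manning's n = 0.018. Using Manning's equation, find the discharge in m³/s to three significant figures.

A = b·y = 7.78 × 1.98 = 15.40 m²
P = b + 2y = 7.78 + 2×1.98 = 11.74 m
R = A/P = 15.40/11.74 = 1.312 m
Q = (1/n)·A·R^(2/3)·S^(1/2) = (1/0.018) × 15.40 × 1.312^(2/3) × 0.00068^(1/2) = 26.75 m³/s

26.7 m³/s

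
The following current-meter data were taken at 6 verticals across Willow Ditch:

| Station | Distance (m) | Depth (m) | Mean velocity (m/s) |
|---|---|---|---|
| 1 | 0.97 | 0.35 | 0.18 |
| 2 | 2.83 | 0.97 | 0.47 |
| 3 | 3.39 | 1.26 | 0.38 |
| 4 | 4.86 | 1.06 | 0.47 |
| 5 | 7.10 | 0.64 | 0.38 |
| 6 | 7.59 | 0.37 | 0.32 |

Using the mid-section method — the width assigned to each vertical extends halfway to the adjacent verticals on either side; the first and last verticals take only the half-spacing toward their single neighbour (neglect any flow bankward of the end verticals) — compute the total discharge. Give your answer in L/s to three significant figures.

w_1 = (2.83 − 0.97)/2 = 0.93 m; q_1 = 0.18 × 0.35 × 0.93 = 0.05859 m³/s
w_2 = (3.39 − 0.97)/2 = 1.21 m; q_2 = 0.47 × 0.97 × 1.21 = 0.5516 m³/s
w_3 = (4.86 − 2.83)/2 = 1.015 m; q_3 = 0.38 × 1.26 × 1.015 = 0.4860 m³/s
w_4 = (7.10 − 3.39)/2 = 1.855 m; q_4 = 0.47 × 1.06 × 1.855 = 0.9242 m³/s
w_5 = (7.59 − 4.86)/2 = 1.365 m; q_5 = 0.38 × 0.64 × 1.365 = 0.3320 m³/s
w_6 = (7.59 − 7.10)/2 = 0.245 m; q_6 = 0.32 × 0.37 × 0.245 = 0.02901 m³/s
Q = Σ qᵢ = 2.381 m³/s
= 2.381 × 1000 = 2381 L/s

2380 L/s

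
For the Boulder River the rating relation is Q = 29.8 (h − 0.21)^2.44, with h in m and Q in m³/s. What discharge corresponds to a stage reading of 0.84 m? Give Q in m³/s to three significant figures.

9.65 m³/s

Q = 29.8 × (0.84 − 0.21)^2.44 = 29.8 × 0.63^2.44 = 9.652 m³/s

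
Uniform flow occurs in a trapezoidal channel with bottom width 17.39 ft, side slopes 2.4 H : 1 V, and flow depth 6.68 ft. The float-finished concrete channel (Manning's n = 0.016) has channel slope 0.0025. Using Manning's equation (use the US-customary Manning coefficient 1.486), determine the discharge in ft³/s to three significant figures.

A = (b + z·y)·y = (17.39 + 2.4×6.68)×6.68 = 223.3 ft²
P = b + 2y√(1+z²) = 17.39 + 2×6.68×√(1+2.4²) = 52.13 ft
R = A/P = 223.3/52.13 = 4.283 ft
Q = (1.486/n)·A·R^(2/3)·S^(1/2) = (1.486/0.016) × 223.3 × 4.283^(2/3) × 0.0025^(1/2) = 2734 ft³/s

2730 ft³/s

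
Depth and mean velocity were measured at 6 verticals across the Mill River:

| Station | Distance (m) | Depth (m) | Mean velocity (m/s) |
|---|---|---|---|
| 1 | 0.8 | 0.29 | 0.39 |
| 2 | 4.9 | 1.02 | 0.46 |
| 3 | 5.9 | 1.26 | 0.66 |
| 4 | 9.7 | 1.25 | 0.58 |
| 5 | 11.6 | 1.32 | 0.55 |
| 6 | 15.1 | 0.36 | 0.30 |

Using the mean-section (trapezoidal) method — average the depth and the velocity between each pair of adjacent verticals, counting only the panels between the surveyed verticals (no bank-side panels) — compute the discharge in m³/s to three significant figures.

7.37 m³/s

Panel 1-2: Δb = 4.1 m, d̄ = (0.29+1.02)/2 = 0.655, v̄ = (0.39+0.46)/2 = 0.425 → q = 4.1×0.655×0.425 = 1.141 m³/s
Panel 2-3: Δb = 1 m, d̄ = (1.02+1.26)/2 = 1.14, v̄ = (0.46+0.66)/2 = 0.56 → q = 1×1.14×0.56 = 0.6384 m³/s
Panel 3-4: Δb = 3.8 m, d̄ = (1.26+1.25)/2 = 1.255, v̄ = (0.66+0.58)/2 = 0.62 → q = 3.8×1.255×0.62 = 2.957 m³/s
Panel 4-5: Δb = 1.9 m, d̄ = (1.25+1.32)/2 = 1.285, v̄ = (0.58+0.55)/2 = 0.565 → q = 1.9×1.285×0.565 = 1.379 m³/s
Panel 5-6: Δb = 3.5 m, d̄ = (1.32+0.36)/2 = 0.84, v̄ = (0.55+0.30)/2 = 0.425 → q = 3.5×0.84×0.425 = 1.250 m³/s
Q = Σ q = 7.365 m³/s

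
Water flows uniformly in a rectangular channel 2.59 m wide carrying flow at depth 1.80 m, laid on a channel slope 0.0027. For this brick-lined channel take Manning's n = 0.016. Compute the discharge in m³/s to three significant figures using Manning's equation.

A = b·y = 2.59 × 1.80 = 4.662 m²
P = b + 2y = 2.59 + 2×1.80 = 6.190 m
R = A/P = 4.662/6.190 = 0.7532 m
Q = (1/n)·A·R^(2/3)·S^(1/2) = (1/0.016) × 4.662 × 0.7532^(2/3) × 0.0027^(1/2) = 12.53 m³/s

12.5 m³/s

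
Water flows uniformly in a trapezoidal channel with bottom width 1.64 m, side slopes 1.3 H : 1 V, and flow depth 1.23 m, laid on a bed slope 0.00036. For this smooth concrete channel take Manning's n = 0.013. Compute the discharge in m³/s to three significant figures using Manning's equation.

4.59 m³/s

A = (b + z·y)·y = (1.64 + 1.3×1.23)×1.23 = 3.984 m²
P = b + 2y√(1+z²) = 1.64 + 2×1.23×√(1+1.3²) = 5.675 m
R = A/P = 3.984/5.675 = 0.7021 m
Q = (1/n)·A·R^(2/3)·S^(1/2) = (1/0.013) × 3.984 × 0.7021^(2/3) × 0.00036^(1/2) = 4.593 m³/s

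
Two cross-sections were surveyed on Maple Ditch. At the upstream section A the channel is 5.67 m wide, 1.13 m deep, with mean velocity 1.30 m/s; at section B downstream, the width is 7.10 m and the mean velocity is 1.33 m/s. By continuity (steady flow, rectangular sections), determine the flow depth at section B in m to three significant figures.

Q = A₁V₁ = (5.67×1.13) × 1.30 = 8.329 m³/s
d₂ = Q/(b₂ V₂) = 8.329/(7.10×1.33) = 0.8821 m

0.882 m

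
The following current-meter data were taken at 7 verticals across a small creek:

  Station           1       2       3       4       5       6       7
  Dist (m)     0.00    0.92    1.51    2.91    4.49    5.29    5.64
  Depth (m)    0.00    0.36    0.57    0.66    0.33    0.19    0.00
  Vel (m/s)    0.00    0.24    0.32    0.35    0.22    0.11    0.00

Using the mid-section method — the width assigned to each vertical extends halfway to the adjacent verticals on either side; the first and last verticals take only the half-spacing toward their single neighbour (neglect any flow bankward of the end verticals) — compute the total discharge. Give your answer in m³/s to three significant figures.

0.689 m³/s

w_2 = (1.51 − 0.00)/2 = 0.755 m; q_2 = 0.24 × 0.36 × 0.755 = 0.06523 m³/s
w_3 = (2.91 − 0.92)/2 = 0.995 m; q_3 = 0.32 × 0.57 × 0.995 = 0.1815 m³/s
w_4 = (4.49 − 1.51)/2 = 1.49 m; q_4 = 0.35 × 0.66 × 1.49 = 0.3442 m³/s
w_5 = (5.29 − 2.91)/2 = 1.19 m; q_5 = 0.22 × 0.33 × 1.19 = 0.08639 m³/s
w_6 = (5.64 − 4.49)/2 = 0.575 m; q_6 = 0.11 × 0.19 × 0.575 = 0.01202 m³/s
Stations 1, 7 contribute zero (depth or velocity is 0).
Q = Σ qᵢ = 0.6893 m³/s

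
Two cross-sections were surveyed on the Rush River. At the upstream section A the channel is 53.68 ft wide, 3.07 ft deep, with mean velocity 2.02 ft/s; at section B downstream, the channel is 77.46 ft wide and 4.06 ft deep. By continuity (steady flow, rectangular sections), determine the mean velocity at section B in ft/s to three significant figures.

Q = A₁V₁ = (53.68×3.07) × 2.02 = 332.9 ft³/s
A₂ = 77.46 × 4.06 = 314.5 ft²
V₂ = Q/A₂ = 332.9/314.5 = 1.059 ft/s

1.06 ft/s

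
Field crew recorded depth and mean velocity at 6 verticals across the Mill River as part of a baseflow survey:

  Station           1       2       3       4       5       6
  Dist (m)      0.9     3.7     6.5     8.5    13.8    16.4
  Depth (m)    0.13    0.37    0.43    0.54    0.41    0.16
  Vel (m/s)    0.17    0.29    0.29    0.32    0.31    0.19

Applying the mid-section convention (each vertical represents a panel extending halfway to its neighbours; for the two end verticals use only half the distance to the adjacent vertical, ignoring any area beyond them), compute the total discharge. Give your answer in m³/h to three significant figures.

6490 m³/h

w_1 = (3.7 − 0.9)/2 = 1.4 m; q_1 = 0.17 × 0.13 × 1.4 = 0.03094 m³/s
w_2 = (6.5 − 0.9)/2 = 2.8 m; q_2 = 0.29 × 0.37 × 2.8 = 0.3004 m³/s
w_3 = (8.5 − 3.7)/2 = 2.4 m; q_3 = 0.29 × 0.43 × 2.4 = 0.2993 m³/s
w_4 = (13.8 − 6.5)/2 = 3.65 m; q_4 = 0.32 × 0.54 × 3.65 = 0.6307 m³/s
w_5 = (16.4 − 8.5)/2 = 3.95 m; q_5 = 0.31 × 0.41 × 3.95 = 0.5020 m³/s
w_6 = (16.4 − 13.8)/2 = 1.3 m; q_6 = 0.19 × 0.16 × 1.3 = 0.03952 m³/s
Q = Σ qᵢ = 1.803 m³/s
= 1.803 × 3600 = 6491 m³/h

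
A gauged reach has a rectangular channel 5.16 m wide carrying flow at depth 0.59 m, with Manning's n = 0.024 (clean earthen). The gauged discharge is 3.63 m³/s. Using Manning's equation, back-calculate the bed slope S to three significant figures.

0.00218

A = b·y = 5.16 × 0.59 = 3.044 m²
P = b + 2y = 5.16 + 2×0.59 = 6.340 m
R = A/P = 3.044/6.340 = 0.4802 m
S = (Q·n / (1·A·R^(2/3)))² = (3.63×0.024 / (1×3.044×0.6132))² = 0.002178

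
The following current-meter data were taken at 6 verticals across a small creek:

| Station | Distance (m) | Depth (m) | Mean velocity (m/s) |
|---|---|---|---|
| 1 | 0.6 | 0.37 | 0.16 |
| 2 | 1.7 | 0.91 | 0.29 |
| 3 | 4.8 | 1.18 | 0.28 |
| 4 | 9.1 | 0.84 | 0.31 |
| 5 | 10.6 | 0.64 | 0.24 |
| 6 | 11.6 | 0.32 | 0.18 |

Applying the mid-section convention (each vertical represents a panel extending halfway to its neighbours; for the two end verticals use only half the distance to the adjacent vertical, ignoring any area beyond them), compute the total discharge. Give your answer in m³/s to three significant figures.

2.79 m³/s

w_1 = (1.7 − 0.6)/2 = 0.55 m; q_1 = 0.16 × 0.37 × 0.55 = 0.03256 m³/s
w_2 = (4.8 − 0.6)/2 = 2.1 m; q_2 = 0.29 × 0.91 × 2.1 = 0.5542 m³/s
w_3 = (9.1 − 1.7)/2 = 3.7 m; q_3 = 0.28 × 1.18 × 3.7 = 1.222 m³/s
w_4 = (10.6 − 4.8)/2 = 2.9 m; q_4 = 0.31 × 0.84 × 2.9 = 0.7552 m³/s
w_5 = (11.6 − 9.1)/2 = 1.25 m; q_5 = 0.24 × 0.64 × 1.25 = 0.1920 m³/s
w_6 = (11.6 − 10.6)/2 = 0.5 m; q_6 = 0.18 × 0.32 × 0.5 = 0.02880 m³/s
Q = Σ qᵢ = 2.785 m³/s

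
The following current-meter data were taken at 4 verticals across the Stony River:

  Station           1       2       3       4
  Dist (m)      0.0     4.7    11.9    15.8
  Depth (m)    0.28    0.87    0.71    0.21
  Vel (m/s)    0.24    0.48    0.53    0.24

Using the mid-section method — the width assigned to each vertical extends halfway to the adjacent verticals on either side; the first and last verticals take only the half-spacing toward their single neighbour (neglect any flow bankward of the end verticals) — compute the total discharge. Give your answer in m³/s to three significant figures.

w_1 = (4.7 − 0.0)/2 = 2.35 m; q_1 = 0.24 × 0.28 × 2.35 = 0.1579 m³/s
w_2 = (11.9 − 0.0)/2 = 5.95 m; q_2 = 0.48 × 0.87 × 5.95 = 2.485 m³/s
w_3 = (15.8 − 4.7)/2 = 5.55 m; q_3 = 0.53 × 0.71 × 5.55 = 2.088 m³/s
w_4 = (15.8 − 11.9)/2 = 1.95 m; q_4 = 0.24 × 0.21 × 1.95 = 0.09828 m³/s
Q = Σ qᵢ = 4.829 m³/s

4.83 m³/s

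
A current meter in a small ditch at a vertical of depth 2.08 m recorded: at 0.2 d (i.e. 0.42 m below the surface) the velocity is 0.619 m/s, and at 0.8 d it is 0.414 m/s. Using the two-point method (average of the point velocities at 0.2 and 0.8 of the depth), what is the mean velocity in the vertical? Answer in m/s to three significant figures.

0.517 m/s

v̄ = (0.619 + 0.414) / 2 = 0.5165 m/s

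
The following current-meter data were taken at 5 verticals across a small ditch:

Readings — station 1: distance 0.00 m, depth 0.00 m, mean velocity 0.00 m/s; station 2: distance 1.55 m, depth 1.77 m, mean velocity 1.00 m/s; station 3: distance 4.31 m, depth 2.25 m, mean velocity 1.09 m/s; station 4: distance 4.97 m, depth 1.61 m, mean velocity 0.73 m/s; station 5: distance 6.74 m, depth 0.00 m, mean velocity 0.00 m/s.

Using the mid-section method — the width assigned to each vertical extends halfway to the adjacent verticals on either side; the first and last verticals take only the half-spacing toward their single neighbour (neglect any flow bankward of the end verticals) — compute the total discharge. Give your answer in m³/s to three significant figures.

9.44 m³/s

w_2 = (4.31 − 0.00)/2 = 2.155 m; q_2 = 1.00 × 1.77 × 2.155 = 3.814 m³/s
w_3 = (4.97 − 1.55)/2 = 1.71 m; q_3 = 1.09 × 2.25 × 1.71 = 4.194 m³/s
w_4 = (6.74 − 4.31)/2 = 1.215 m; q_4 = 0.73 × 1.61 × 1.215 = 1.428 m³/s
Stations 1, 5 contribute zero (depth or velocity is 0).
Q = Σ qᵢ = 9.436 m³/s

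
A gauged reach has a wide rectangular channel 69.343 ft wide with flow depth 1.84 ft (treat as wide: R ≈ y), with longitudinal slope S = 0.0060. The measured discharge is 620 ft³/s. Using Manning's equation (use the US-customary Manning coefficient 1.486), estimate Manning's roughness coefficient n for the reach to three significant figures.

A = b·y = 69.343 × 1.84 = 127.6 ft²
Wide channel: R ≈ y = 1.84 ft
n = (1.486/Q)·A·R^(2/3)·S^(1/2) = (1.486/620) × 127.6 × 1.502 × 0.07746 = 0.03557

0.0356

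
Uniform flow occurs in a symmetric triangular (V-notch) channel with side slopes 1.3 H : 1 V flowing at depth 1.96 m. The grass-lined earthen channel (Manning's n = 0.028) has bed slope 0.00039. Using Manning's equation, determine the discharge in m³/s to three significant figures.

2.98 m³/s

A = z·y² = 1.3×1.96² = 4.994 m²
P = 2y√(1+z²) = 2×1.96×√(1+1.3²) = 6.429 m
R = A/P = 4.994/6.429 = 0.7768 m
Q = (1/n)·A·R^(2/3)·S^(1/2) = (1/0.028) × 4.994 × 0.7768^(2/3) × 0.00039^(1/2) = 2.976 m³/s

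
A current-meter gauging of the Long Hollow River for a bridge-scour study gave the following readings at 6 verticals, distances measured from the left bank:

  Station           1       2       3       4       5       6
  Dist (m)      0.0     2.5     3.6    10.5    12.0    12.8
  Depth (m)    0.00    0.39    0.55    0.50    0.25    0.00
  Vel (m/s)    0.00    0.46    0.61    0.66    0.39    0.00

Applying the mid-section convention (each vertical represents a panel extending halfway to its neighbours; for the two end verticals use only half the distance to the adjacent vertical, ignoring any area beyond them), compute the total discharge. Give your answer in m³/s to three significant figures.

w_2 = (3.6 − 0.0)/2 = 1.8 m; q_2 = 0.46 × 0.39 × 1.8 = 0.3229 m³/s
w_3 = (10.5 − 2.5)/2 = 4 m; q_3 = 0.61 × 0.55 × 4 = 1.342 m³/s
w_4 = (12.0 − 3.6)/2 = 4.2 m; q_4 = 0.66 × 0.50 × 4.2 = 1.386 m³/s
w_5 = (12.8 − 10.5)/2 = 1.15 m; q_5 = 0.39 × 0.25 × 1.15 = 0.1121 m³/s
Stations 1, 6 contribute zero (depth or velocity is 0).
Q = Σ qᵢ = 3.163 m³/s

3.16 m³/s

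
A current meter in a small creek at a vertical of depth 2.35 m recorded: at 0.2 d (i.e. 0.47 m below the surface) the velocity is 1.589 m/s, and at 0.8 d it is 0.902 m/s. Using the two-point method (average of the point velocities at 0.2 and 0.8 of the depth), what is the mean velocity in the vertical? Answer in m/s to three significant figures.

v̄ = (1.589 + 0.902) / 2 = 1.246 m/s

1.25 m/s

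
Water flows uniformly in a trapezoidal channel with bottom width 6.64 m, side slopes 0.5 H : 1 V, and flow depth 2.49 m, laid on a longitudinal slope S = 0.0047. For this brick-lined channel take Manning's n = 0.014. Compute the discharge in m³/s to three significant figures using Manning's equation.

A = (b + z·y)·y = (6.64 + 0.5×2.49)×2.49 = 19.63 m²
P = b + 2y√(1+z²) = 6.64 + 2×2.49×√(1+0.5²) = 12.21 m
R = A/P = 19.63/12.21 = 1.608 m
Q = (1/n)·A·R^(2/3)·S^(1/2) = (1/0.014) × 19.63 × 1.608^(2/3) × 0.0047^(1/2) = 132.0 m³/s

132 m³/s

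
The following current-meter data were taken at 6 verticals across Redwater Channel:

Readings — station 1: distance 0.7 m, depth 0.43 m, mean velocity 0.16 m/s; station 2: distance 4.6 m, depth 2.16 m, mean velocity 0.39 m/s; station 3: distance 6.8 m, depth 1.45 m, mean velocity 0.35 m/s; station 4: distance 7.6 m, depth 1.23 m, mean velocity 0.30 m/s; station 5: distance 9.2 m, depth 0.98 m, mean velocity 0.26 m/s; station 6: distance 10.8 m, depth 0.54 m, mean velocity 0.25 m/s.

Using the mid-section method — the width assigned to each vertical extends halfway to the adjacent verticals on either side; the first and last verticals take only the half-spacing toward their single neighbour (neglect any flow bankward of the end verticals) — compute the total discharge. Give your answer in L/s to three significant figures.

4420 L/s

w_1 = (4.6 − 0.7)/2 = 1.95 m; q_1 = 0.16 × 0.43 × 1.95 = 0.1342 m³/s
w_2 = (6.8 − 0.7)/2 = 3.05 m; q_2 = 0.39 × 2.16 × 3.05 = 2.569 m³/s
w_3 = (7.6 − 4.6)/2 = 1.5 m; q_3 = 0.35 × 1.45 × 1.5 = 0.7613 m³/s
w_4 = (9.2 − 6.8)/2 = 1.2 m; q_4 = 0.30 × 1.23 × 1.2 = 0.4428 m³/s
w_5 = (10.8 − 7.6)/2 = 1.6 m; q_5 = 0.26 × 0.98 × 1.6 = 0.4077 m³/s
w_6 = (10.8 − 9.2)/2 = 0.8 m; q_6 = 0.25 × 0.54 × 0.8 = 0.1080 m³/s
Q = Σ qᵢ = 4.423 m³/s
= 4.423 × 1000 = 4423 L/s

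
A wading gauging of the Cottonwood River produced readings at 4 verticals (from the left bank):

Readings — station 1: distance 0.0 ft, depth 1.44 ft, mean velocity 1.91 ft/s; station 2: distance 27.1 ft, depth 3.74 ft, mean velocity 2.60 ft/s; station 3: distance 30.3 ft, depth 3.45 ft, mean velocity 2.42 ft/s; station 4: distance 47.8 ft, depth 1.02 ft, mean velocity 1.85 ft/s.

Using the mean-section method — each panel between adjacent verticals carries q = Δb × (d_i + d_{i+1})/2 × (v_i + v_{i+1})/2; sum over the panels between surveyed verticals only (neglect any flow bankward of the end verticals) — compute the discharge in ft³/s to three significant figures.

271 ft³/s

Panel 1-2: Δb = 27.1 ft, d̄ = (1.44+3.74)/2 = 2.59, v̄ = (1.91+2.60)/2 = 2.255 → q = 27.1×2.59×2.255 = 158.3 ft³/s
Panel 2-3: Δb = 3.2 ft, d̄ = (3.74+3.45)/2 = 3.595, v̄ = (2.60+2.42)/2 = 2.51 → q = 3.2×3.595×2.51 = 28.88 ft³/s
Panel 3-4: Δb = 17.5 ft, d̄ = (3.45+1.02)/2 = 2.235, v̄ = (2.42+1.85)/2 = 2.135 → q = 17.5×2.235×2.135 = 83.51 ft³/s
Q = Σ q = 270.7 ft³/s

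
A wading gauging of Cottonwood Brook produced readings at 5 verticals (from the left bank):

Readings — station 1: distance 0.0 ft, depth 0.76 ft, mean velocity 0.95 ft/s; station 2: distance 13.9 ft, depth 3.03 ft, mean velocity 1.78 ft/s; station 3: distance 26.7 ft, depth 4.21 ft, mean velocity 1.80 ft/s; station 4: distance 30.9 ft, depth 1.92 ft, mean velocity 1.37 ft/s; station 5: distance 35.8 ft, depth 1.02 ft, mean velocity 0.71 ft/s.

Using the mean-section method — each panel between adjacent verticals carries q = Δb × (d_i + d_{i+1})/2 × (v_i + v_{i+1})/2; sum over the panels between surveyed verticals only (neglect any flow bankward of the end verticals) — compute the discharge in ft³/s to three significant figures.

Panel 1-2: Δb = 13.9 ft, d̄ = (0.76+3.03)/2 = 1.895, v̄ = (0.95+1.78)/2 = 1.365 → q = 13.9×1.895×1.365 = 35.95 ft³/s
Panel 2-3: Δb = 12.8 ft, d̄ = (3.03+4.21)/2 = 3.62, v̄ = (1.78+1.80)/2 = 1.79 → q = 12.8×3.62×1.79 = 82.94 ft³/s
Panel 3-4: Δb = 4.2 ft, d̄ = (4.21+1.92)/2 = 3.065, v̄ = (1.80+1.37)/2 = 1.585 → q = 4.2×3.065×1.585 = 20.40 ft³/s
Panel 4-5: Δb = 4.9 ft, d̄ = (1.92+1.02)/2 = 1.47, v̄ = (1.37+0.71)/2 = 1.04 → q = 4.9×1.47×1.04 = 7.491 ft³/s
Q = Σ q = 146.8 ft³/s

147 ft³/s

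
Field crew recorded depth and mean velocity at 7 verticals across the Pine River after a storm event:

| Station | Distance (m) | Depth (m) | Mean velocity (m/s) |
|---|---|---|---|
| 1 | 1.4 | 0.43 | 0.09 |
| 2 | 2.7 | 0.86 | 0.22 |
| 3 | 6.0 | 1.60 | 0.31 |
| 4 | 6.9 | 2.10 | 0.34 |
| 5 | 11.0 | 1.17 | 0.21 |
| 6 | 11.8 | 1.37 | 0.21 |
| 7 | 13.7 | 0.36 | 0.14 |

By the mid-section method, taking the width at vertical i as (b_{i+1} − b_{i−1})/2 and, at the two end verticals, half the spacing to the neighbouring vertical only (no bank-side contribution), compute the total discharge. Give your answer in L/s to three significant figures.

w_1 = (2.7 − 1.4)/2 = 0.65 m; q_1 = 0.09 × 0.43 × 0.65 = 0.02516 m³/s
w_2 = (6.0 − 1.4)/2 = 2.3 m; q_2 = 0.22 × 0.86 × 2.3 = 0.4352 m³/s
w_3 = (6.9 − 2.7)/2 = 2.1 m; q_3 = 0.31 × 1.60 × 2.1 = 1.042 m³/s
w_4 = (11.0 − 6.0)/2 = 2.5 m; q_4 = 0.34 × 2.10 × 2.5 = 1.785 m³/s
w_5 = (11.8 − 6.9)/2 = 2.45 m; q_5 = 0.21 × 1.17 × 2.45 = 0.6020 m³/s
w_6 = (13.7 − 11.0)/2 = 1.35 m; q_6 = 0.21 × 1.37 × 1.35 = 0.3884 m³/s
w_7 = (13.7 − 11.8)/2 = 0.95 m; q_7 = 0.14 × 0.36 × 0.95 = 0.04788 m³/s
Q = Σ qᵢ = 4.325 m³/s
= 4.325 × 1000 = 4325 L/s

4330 L/s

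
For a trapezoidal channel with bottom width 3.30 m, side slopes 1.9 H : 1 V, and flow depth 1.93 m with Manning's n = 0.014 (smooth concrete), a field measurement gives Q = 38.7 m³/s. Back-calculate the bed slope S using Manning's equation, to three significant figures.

A = (b + z·y)·y = (3.30 + 1.9×1.93)×1.93 = 13.45 m²
P = b + 2y√(1+z²) = 3.30 + 2×1.93×√(1+1.9²) = 11.59 m
R = A/P = 13.45/11.59 = 1.160 m
S = (Q·n / (1·A·R^(2/3)))² = (38.7×0.014 / (1×13.45×1.104))² = 0.001331

0.00133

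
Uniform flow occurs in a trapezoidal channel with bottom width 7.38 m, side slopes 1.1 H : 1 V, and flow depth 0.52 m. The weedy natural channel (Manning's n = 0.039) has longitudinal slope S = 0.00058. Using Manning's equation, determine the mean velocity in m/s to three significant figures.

0.370 m/s

A = (b + z·y)·y = (7.38 + 1.1×0.52)×0.52 = 4.135 m²
P = b + 2y√(1+z²) = 7.38 + 2×0.52×√(1+1.1²) = 8.926 m
R = A/P = 4.135/8.926 = 0.4633 m
Q = (1/n)·A·R^(2/3)·S^(1/2) = (1/0.039) × 4.135 × 0.4633^(2/3) × 0.00058^(1/2) = 1.529 m³/s
V = Q/A = 1.529/4.135 = 0.3697 m/s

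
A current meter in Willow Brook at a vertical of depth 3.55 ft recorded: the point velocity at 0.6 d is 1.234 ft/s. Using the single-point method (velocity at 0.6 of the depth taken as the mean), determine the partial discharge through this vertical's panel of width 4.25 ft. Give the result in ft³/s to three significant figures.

v̄ = v₀.₆ = 1.234 ft/s
q = v̄ × d × w = 1.234 × 3.55 × 4.25 = 18.62 ft³/s

18.6 ft³/s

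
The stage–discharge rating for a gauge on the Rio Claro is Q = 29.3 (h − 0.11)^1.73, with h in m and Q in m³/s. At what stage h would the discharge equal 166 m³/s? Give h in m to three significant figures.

2.84 m

h − h₀ = (Q/C)^(1/b) = (166/29.3)^(1/1.73) = 2.725 m
h = 0.11 + 2.725 = 2.835 m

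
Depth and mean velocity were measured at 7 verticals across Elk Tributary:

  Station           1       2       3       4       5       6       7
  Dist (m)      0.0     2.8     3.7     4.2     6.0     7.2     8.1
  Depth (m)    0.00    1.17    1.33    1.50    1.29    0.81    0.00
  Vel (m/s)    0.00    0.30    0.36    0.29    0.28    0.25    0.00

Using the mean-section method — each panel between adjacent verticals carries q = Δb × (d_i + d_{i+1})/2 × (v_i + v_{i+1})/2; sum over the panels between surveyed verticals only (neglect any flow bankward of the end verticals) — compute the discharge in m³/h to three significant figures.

6990 m³/h

Panel 1-2: Δb = 2.8 m, d̄ = (0.00+1.17)/2 = 0.585, v̄ = (0.00+0.30)/2 = 0.15 → q = 2.8×0.585×0.15 = 0.2457 m³/s
Panel 2-3: Δb = 0.9 m, d̄ = (1.17+1.33)/2 = 1.25, v̄ = (0.30+0.36)/2 = 0.33 → q = 0.9×1.25×0.33 = 0.3713 m³/s
Panel 3-4: Δb = 0.5 m, d̄ = (1.33+1.50)/2 = 1.415, v̄ = (0.36+0.29)/2 = 0.325 → q = 0.5×1.415×0.325 = 0.2299 m³/s
Panel 4-5: Δb = 1.8 m, d̄ = (1.50+1.29)/2 = 1.395, v̄ = (0.29+0.28)/2 = 0.285 → q = 1.8×1.395×0.285 = 0.7156 m³/s
Panel 5-6: Δb = 1.2 m, d̄ = (1.29+0.81)/2 = 1.05, v̄ = (0.28+0.25)/2 = 0.265 → q = 1.2×1.05×0.265 = 0.3339 m³/s
Panel 6-7: Δb = 0.9 m, d̄ = (0.81+0.00)/2 = 0.405, v̄ = (0.25+0.00)/2 = 0.125 → q = 0.9×0.405×0.125 = 0.04556 m³/s
Q = Σ q = 1.942 m³/s
= 1.942 × 3600 = 6991 m³/h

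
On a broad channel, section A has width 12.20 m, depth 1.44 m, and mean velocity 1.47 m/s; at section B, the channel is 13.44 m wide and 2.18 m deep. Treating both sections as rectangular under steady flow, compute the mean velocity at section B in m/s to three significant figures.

0.881 m/s

Q = A₁V₁ = (12.20×1.44) × 1.47 = 25.82 m³/s
A₂ = 13.44 × 2.18 = 29.30 m²
V₂ = Q/A₂ = 25.82/29.30 = 0.8814 m/s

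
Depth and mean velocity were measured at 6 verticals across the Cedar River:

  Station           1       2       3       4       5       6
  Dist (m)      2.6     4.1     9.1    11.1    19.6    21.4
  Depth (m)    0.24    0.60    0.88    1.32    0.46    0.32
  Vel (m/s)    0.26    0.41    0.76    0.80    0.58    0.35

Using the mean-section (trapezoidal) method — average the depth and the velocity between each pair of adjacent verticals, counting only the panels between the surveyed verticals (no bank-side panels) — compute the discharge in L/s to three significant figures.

9640 L/s

Panel 1-2: Δb = 1.5 m, d̄ = (0.24+0.60)/2 = 0.42, v̄ = (0.26+0.41)/2 = 0.335 → q = 1.5×0.42×0.335 = 0.2111 m³/s
Panel 2-3: Δb = 5 m, d̄ = (0.60+0.88)/2 = 0.74, v̄ = (0.41+0.76)/2 = 0.585 → q = 5×0.74×0.585 = 2.165 m³/s
Panel 3-4: Δb = 2 m, d̄ = (0.88+1.32)/2 = 1.1, v̄ = (0.76+0.80)/2 = 0.78 → q = 2×1.1×0.78 = 1.716 m³/s
Panel 4-5: Δb = 8.5 m, d̄ = (1.32+0.46)/2 = 0.89, v̄ = (0.80+0.58)/2 = 0.69 → q = 8.5×0.89×0.69 = 5.220 m³/s
Panel 5-6: Δb = 1.8 m, d̄ = (0.46+0.32)/2 = 0.39, v̄ = (0.58+0.35)/2 = 0.465 → q = 1.8×0.39×0.465 = 0.3264 m³/s
Q = Σ q = 9.638 m³/s
= 9.638 × 1000 = 9638 L/s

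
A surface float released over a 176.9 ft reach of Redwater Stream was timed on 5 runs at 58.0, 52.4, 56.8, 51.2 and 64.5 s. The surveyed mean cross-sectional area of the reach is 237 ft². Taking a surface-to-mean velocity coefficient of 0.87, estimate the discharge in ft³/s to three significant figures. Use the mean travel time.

645 ft³/s

t̄ = (58.0 + 52.4 + 56.8 + 51.2 + 64.5) / 5 = 56.58 s
v_surface = L / t̄ = 176.9 / 56.58 = 3.127 ft/s
v_mean = 0.87 × 3.127 = 2.720 ft/s
Q = A × v_mean = 237 × 2.720 = 644.7 ft³/s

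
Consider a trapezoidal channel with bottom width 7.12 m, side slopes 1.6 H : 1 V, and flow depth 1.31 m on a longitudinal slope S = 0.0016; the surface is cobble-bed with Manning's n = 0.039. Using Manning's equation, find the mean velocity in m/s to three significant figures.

1.03 m/s

A = (b + z·y)·y = (7.12 + 1.6×1.31)×1.31 = 12.07 m²
P = b + 2y√(1+z²) = 7.12 + 2×1.31×√(1+1.6²) = 12.06 m
R = A/P = 12.07/12.06 = 1.001 m
Q = (1/n)·A·R^(2/3)·S^(1/2) = (1/0.039) × 12.07 × 1.001^(2/3) × 0.0016^(1/2) = 12.39 m³/s
V = Q/A = 12.39/12.07 = 1.026 m/s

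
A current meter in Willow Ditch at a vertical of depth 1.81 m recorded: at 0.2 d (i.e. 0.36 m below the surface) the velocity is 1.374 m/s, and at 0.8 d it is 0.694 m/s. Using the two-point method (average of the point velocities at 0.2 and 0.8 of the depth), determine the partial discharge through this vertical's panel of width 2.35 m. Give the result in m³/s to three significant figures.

4.40 m³/s

v̄ = (1.374 + 0.694) / 2 = 1.034 m/s
q = v̄ × d × w = 1.034 × 1.81 × 2.35 = 4.398 m³/s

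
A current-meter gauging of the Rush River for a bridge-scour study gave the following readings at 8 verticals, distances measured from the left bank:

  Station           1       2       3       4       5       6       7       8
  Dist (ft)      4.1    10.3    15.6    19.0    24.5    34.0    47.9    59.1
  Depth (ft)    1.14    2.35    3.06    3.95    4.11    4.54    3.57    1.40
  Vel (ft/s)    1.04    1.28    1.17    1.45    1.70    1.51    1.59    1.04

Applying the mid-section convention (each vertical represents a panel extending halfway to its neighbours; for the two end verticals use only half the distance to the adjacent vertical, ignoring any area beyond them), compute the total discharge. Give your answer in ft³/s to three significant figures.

w_1 = (10.3 − 4.1)/2 = 3.1 ft; q_1 = 1.04 × 1.14 × 3.1 = 3.675 ft³/s
w_2 = (15.6 − 4.1)/2 = 5.75 ft; q_2 = 1.28 × 2.35 × 5.75 = 17.30 ft³/s
w_3 = (19.0 − 10.3)/2 = 4.35 ft; q_3 = 1.17 × 3.06 × 4.35 = 15.57 ft³/s
w_4 = (24.5 − 15.6)/2 = 4.45 ft; q_4 = 1.45 × 3.95 × 4.45 = 25.49 ft³/s
w_5 = (34.0 − 19.0)/2 = 7.5 ft; q_5 = 1.70 × 4.11 × 7.5 = 52.40 ft³/s
w_6 = (47.9 − 24.5)/2 = 11.7 ft; q_6 = 1.51 × 4.54 × 11.7 = 80.21 ft³/s
w_7 = (59.1 − 34.0)/2 = 12.55 ft; q_7 = 1.59 × 3.57 × 12.55 = 71.24 ft³/s
w_8 = (59.1 − 47.9)/2 = 5.6 ft; q_8 = 1.04 × 1.40 × 5.6 = 8.154 ft³/s
Q = Σ qᵢ = 274.0 ft³/s

274 ft³/s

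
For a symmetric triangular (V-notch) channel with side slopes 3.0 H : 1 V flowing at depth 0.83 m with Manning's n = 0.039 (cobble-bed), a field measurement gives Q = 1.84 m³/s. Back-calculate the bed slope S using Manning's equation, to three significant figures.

0.00418

A = z·y² = 3.0×0.83² = 2.067 m²
P = 2y√(1+z²) = 2×0.83×√(1+3.0²) = 5.249 m
R = A/P = 2.067/5.249 = 0.3937 m
S = (Q·n / (1·A·R^(2/3)))² = (1.84×0.039 / (1×2.067×0.5372))² = 0.004178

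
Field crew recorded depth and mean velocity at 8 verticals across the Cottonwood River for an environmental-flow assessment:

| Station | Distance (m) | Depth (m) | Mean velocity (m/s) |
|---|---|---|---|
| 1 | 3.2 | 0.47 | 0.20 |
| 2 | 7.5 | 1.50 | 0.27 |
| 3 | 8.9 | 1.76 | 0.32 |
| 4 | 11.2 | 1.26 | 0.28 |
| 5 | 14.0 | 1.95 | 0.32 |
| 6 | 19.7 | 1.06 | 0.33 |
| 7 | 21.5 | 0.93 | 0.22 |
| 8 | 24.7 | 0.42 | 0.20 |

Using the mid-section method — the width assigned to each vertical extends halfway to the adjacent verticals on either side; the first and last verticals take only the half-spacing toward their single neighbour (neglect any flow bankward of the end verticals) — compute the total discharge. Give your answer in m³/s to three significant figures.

7.91 m³/s

w_1 = (7.5 − 3.2)/2 = 2.15 m; q_1 = 0.20 × 0.47 × 2.15 = 0.2021 m³/s
w_2 = (8.9 − 3.2)/2 = 2.85 m; q_2 = 0.27 × 1.50 × 2.85 = 1.154 m³/s
w_3 = (11.2 − 7.5)/2 = 1.85 m; q_3 = 0.32 × 1.76 × 1.85 = 1.042 m³/s
w_4 = (14.0 − 8.9)/2 = 2.55 m; q_4 = 0.28 × 1.26 × 2.55 = 0.8996 m³/s
w_5 = (19.7 − 11.2)/2 = 4.25 m; q_5 = 0.32 × 1.95 × 4.25 = 2.652 m³/s
w_6 = (21.5 − 14.0)/2 = 3.75 m; q_6 = 0.33 × 1.06 × 3.75 = 1.312 m³/s
w_7 = (24.7 − 19.7)/2 = 2.5 m; q_7 = 0.22 × 0.93 × 2.5 = 0.5115 m³/s
w_8 = (24.7 − 21.5)/2 = 1.6 m; q_8 = 0.20 × 0.42 × 1.6 = 0.1344 m³/s
Q = Σ qᵢ = 7.908 m³/s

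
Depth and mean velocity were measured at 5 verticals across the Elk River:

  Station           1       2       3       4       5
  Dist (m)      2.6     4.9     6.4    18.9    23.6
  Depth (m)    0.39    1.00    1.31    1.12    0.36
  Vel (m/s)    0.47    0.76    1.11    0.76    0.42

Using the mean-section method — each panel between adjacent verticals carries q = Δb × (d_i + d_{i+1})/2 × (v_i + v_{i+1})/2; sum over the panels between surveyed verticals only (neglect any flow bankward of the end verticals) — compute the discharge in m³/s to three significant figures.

18.9 m³/s

Panel 1-2: Δb = 2.3 m, d̄ = (0.39+1.00)/2 = 0.695, v̄ = (0.47+0.76)/2 = 0.615 → q = 2.3×0.695×0.615 = 0.9831 m³/s
Panel 2-3: Δb = 1.5 m, d̄ = (1.00+1.31)/2 = 1.155, v̄ = (0.76+1.11)/2 = 0.935 → q = 1.5×1.155×0.935 = 1.620 m³/s
Panel 3-4: Δb = 12.5 m, d̄ = (1.31+1.12)/2 = 1.215, v̄ = (1.11+0.76)/2 = 0.935 → q = 12.5×1.215×0.935 = 14.20 m³/s
Panel 4-5: Δb = 4.7 m, d̄ = (1.12+0.36)/2 = 0.74, v̄ = (0.76+0.42)/2 = 0.59 → q = 4.7×0.74×0.59 = 2.052 m³/s
Q = Σ q = 18.86 m³/s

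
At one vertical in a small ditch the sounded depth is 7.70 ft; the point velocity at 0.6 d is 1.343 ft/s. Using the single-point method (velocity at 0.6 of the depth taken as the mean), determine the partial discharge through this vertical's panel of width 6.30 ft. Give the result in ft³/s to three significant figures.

v̄ = v₀.₆ = 1.343 ft/s
q = v̄ × d × w = 1.343 × 7.70 × 6.30 = 65.15 ft³/s

65.1 ft³/s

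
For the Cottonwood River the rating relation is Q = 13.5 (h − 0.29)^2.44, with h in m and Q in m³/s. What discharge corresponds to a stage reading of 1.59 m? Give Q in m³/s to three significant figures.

25.6 m³/s

Q = 13.5 × (1.59 − 0.29)^2.44 = 13.5 × 1.3^2.44 = 25.61 m³/s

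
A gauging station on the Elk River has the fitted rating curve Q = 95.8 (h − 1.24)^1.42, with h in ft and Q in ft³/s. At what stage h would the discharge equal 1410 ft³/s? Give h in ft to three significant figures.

h − h₀ = (Q/C)^(1/b) = (1410/95.8)^(1/1.42) = 6.644 ft
h = 1.24 + 6.644 = 7.884 ft

7.88 ft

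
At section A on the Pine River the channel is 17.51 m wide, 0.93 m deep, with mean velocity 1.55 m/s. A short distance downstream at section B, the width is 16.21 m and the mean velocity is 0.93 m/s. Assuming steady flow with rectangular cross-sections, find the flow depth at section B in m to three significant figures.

Q = A₁V₁ = (17.51×0.93) × 1.55 = 25.24 m³/s
d₂ = Q/(b₂ V₂) = 25.24/(16.21×0.93) = 1.674 m

1.67 m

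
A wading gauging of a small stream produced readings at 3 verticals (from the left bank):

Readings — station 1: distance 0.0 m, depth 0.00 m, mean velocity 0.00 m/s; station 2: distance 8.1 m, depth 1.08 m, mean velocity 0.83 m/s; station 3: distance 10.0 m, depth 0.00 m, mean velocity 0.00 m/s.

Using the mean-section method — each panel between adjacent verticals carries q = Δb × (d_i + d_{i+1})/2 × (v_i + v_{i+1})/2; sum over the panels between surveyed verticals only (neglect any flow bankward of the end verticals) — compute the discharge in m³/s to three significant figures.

2.24 m³/s

Panel 1-2: Δb = 8.1 m, d̄ = (0.00+1.08)/2 = 0.54, v̄ = (0.00+0.83)/2 = 0.415 → q = 8.1×0.54×0.415 = 1.815 m³/s
Panel 2-3: Δb = 1.9 m, d̄ = (1.08+0.00)/2 = 0.54, v̄ = (0.83+0.00)/2 = 0.415 → q = 1.9×0.54×0.415 = 0.4258 m³/s
Q = Σ q = 2.241 m³/s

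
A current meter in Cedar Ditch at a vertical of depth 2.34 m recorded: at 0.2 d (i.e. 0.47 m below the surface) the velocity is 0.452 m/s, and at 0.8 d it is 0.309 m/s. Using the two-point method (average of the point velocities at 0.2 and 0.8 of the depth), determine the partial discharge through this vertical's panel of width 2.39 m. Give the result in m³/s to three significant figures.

2.13 m³/s

v̄ = (0.452 + 0.309) / 2 = 0.3805 m/s
q = v̄ × d × w = 0.3805 × 2.34 × 2.39 = 2.128 m³/s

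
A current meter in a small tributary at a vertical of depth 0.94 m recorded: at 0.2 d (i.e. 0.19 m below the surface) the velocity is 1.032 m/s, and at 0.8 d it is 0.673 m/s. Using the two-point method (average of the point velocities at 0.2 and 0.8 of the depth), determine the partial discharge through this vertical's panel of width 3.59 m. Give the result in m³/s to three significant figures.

2.88 m³/s

v̄ = (1.032 + 0.673) / 2 = 0.8525 m/s
q = v̄ × d × w = 0.8525 × 0.94 × 3.59 = 2.877 m³/s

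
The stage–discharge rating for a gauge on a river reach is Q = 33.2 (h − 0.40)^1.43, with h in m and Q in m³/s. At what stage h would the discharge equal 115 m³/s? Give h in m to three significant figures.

2.78 m

h − h₀ = (Q/C)^(1/b) = (115/33.2)^(1/1.43) = 2.384 m
h = 0.40 + 2.384 = 2.784 m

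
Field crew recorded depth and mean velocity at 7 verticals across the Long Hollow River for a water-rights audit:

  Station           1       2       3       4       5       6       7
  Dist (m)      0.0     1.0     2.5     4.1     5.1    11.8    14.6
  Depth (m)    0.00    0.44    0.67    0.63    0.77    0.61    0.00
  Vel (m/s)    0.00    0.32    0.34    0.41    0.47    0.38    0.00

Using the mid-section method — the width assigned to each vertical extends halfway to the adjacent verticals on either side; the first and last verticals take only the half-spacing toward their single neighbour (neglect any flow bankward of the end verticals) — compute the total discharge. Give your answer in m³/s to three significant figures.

3.36 m³/s

w_2 = (2.5 − 0.0)/2 = 1.25 m; q_2 = 0.32 × 0.44 × 1.25 = 0.1760 m³/s
w_3 = (4.1 − 1.0)/2 = 1.55 m; q_3 = 0.34 × 0.67 × 1.55 = 0.3531 m³/s
w_4 = (5.1 − 2.5)/2 = 1.3 m; q_4 = 0.41 × 0.63 × 1.3 = 0.3358 m³/s
w_5 = (11.8 − 4.1)/2 = 3.85 m; q_5 = 0.47 × 0.77 × 3.85 = 1.393 m³/s
w_6 = (14.6 − 5.1)/2 = 4.75 m; q_6 = 0.38 × 0.61 × 4.75 = 1.101 m³/s
Stations 1, 7 contribute zero (depth or velocity is 0).
Q = Σ qᵢ = 3.359 m³/s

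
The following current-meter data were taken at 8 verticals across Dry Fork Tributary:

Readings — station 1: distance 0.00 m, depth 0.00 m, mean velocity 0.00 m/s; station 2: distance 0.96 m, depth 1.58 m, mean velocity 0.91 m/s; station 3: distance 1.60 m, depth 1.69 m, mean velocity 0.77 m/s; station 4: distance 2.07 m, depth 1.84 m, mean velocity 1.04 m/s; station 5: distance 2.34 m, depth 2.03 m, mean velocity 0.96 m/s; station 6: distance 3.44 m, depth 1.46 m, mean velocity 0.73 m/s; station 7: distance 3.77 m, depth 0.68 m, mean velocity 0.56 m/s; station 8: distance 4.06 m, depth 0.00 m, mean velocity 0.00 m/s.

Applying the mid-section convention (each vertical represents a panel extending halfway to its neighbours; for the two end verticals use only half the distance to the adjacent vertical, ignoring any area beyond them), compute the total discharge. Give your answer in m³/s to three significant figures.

4.80 m³/s

w_2 = (1.60 − 0.00)/2 = 0.8 m; q_2 = 0.91 × 1.58 × 0.8 = 1.150 m³/s
w_3 = (2.07 − 0.96)/2 = 0.555 m; q_3 = 0.77 × 1.69 × 0.555 = 0.7222 m³/s
w_4 = (2.34 − 1.60)/2 = 0.37 m; q_4 = 1.04 × 1.84 × 0.37 = 0.7080 m³/s
w_5 = (3.44 − 2.07)/2 = 0.685 m; q_5 = 0.96 × 2.03 × 0.685 = 1.335 m³/s
w_6 = (3.77 − 2.34)/2 = 0.715 m; q_6 = 0.73 × 1.46 × 0.715 = 0.7620 m³/s
w_7 = (4.06 − 3.44)/2 = 0.31 m; q_7 = 0.56 × 0.68 × 0.31 = 0.1180 m³/s
Stations 1, 8 contribute zero (depth or velocity is 0).
Q = Σ qᵢ = 4.796 m³/s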